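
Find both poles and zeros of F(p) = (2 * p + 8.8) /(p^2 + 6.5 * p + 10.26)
Set denominator = 0: p^2 + 6.5*p + 10.26 = (p + 2.7)(p + 3.8) = 0 → Poles: -2.7, -3.8
Set numerator = 0: 2*p + 8.8 = 0 → Zeros: -4.4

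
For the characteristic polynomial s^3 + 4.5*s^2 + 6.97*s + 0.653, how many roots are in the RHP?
s^3 + 4.5*s^2 + 6.97*s + 0.653 = (s + 0.1)(s^2 + 4.4*s + 6.53). Poles: -0.1, -2.2 + 1.3j, -2.2 - 1.3j. RHP poles (Re>0): 0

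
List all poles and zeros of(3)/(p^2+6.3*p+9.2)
Set denominator = 0: p^2 + 6.3*p + 9.2 = (p + 2.3)(p + 4) = 0 → Poles: -2.3, -4
Numerator is a nonzero constant (3) → Zeros: none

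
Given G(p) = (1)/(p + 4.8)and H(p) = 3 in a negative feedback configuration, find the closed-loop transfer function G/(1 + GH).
Closed-loop T = G/(1+GH).
Numerator: G_num * H_den = 1.
Denominator: G_den * H_den + G_num * H_num = (p + 4.8) + (3) = p + 7.8.
T(p) = (1)/(p + 7.8)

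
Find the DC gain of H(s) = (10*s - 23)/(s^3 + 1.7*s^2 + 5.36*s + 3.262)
DC gain = H(0) = num(0)/den(0) = -23/3.262 = -7.051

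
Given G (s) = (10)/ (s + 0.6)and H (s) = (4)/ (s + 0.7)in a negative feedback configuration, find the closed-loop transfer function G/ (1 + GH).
Closed-loop T = G/(1+GH).
Numerator: G_num * H_den = 10*s + 7.
Denominator: G_den * H_den + G_num * H_num = (s^2 + 1.3*s + 0.42) + (40) = s^2 + 1.3*s + 40.42.
T(s) = (10*s + 7)/(s^2 + 1.3*s + 40.42)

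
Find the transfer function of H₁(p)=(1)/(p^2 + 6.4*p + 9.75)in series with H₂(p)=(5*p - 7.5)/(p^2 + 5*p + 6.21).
Series: H = H₁ · H₂ = (n₁·n₂)/(d₁·d₂).
Num: n₁·n₂ = 5*p - 7.5. Den: d₁·d₂ = p^4 + 11.4*p^3 + 47.96*p^2 + 88.494*p + 60.5475.
H(p) = (5*p - 7.5)/(p^4 + 11.4*p^3 + 47.96*p^2 + 88.494*p + 60.5475)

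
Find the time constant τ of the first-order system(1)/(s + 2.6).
First-order system: τ = -1/pole. Pole = -2.6. τ = -1/(-2.6) = 0.3846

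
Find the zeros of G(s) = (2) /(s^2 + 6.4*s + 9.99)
Numerator is a nonzero constant (2) → Zeros: none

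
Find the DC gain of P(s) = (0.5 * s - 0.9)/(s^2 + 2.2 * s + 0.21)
DC gain = P(0) = num(0)/den(0) = -0.9/0.21 = -4.286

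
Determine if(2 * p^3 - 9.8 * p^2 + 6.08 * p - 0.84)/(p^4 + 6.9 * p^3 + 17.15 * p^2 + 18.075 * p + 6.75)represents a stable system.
Denominator: p^4 + 6.9*p^3 + 17.15*p^2 + 18.075*p + 6.75 = (p + 2.5)(p + 2)(p + 1.5)(p + 0.9). Poles: -0.9, -1.5, -2, -2.5. All Re(p)<0: Yes (stable)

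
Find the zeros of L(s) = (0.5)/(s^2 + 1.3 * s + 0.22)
Numerator is a nonzero constant (0.5) → Zeros: none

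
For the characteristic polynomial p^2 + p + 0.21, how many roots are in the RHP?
p^2 + p + 0.21 = (p + 0.7)(p + 0.3). Poles: -0.3, -0.7. RHP poles (Re>0): 0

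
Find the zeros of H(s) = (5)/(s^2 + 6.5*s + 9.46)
Numerator is a nonzero constant (5) → Zeros: none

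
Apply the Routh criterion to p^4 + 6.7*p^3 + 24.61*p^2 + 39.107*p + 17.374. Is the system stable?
Routh array:
p^4: [1, 24.61, 17.374]; p^3: [6.7, 39.107]; p^2: [18.7731, 17.374]; p^1: [32.9063]; p^0: [17.374]
First column: [1, 6.7, 18.7731, 32.9063, 17.374]. Sign changes = 0.
Yes, stable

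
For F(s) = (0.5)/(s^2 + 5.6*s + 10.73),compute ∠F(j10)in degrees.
Substitute s = j*10: F(j10) = -0.00401931 - 0.00252136j.
∠F(j10) = atan2(Im, Re) = atan2(-0.00252136, -0.00401931) = -147.90°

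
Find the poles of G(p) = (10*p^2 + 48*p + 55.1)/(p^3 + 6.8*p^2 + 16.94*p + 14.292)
Set denominator = 0: p^3 + 6.8*p^2 + 16.94*p + 14.292 = (p + 1.8)(p^2 + 5*p + 7.94) = 0 → Poles: -1.8, -2.5 + 1.3j, -2.5 - 1.3j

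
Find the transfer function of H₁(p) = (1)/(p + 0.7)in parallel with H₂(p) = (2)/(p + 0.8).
Parallel: H = H₁ + H₂ = (n₁·d₂ + n₂·d₁)/(d₁·d₂).
n₁·d₂ = p + 0.8. n₂·d₁ = 2*p + 1.4. Sum = 3*p + 2.2. d₁·d₂ = p^2 + 1.5*p + 0.56.
H(p) = (3*p + 2.2)/(p^2 + 1.5*p + 0.56)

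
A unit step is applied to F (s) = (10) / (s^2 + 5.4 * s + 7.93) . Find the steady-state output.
FVT: lim_{t→∞} y(t) = lim_{s→0} s*Y(s) where Y(s) = F(s)/s.
= lim_{s→0} F(s) = F(0) = num(0)/den(0) = 10/7.93 = 1.261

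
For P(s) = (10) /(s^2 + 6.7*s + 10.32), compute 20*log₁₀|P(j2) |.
Substitute s = j*2: P(j2) = 0.287924 - 0.610472j.
|P(j2)| = sqrt(Re² + Im²) = 0.675.
20*log₁₀(0.675) = -3.41 dB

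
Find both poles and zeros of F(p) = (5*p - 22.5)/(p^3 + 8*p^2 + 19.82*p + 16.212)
Set denominator = 0: p^3 + 8*p^2 + 19.82*p + 16.212 = (p + 4.2)(p^2 + 3.8*p + 3.86) = 0 → Poles: -1.9 + 0.5j, -1.9 - 0.5j, -4.2
Set numerator = 0: 5*p - 22.5 = 0 → Zeros: 4.5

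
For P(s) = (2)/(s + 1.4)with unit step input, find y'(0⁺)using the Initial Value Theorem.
IVT: y'(0⁺) = lim_{s→∞} s²·Y(s) = lim_{s→∞} s·P(s).
deg(num) = 0, deg(den) = 1, relative degree = 1, so s·P(s) → (leading num)/(leading den) = 2/1 = 2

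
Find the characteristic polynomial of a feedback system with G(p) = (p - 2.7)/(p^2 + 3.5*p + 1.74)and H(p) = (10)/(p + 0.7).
Characteristic poly = G_den * H_den + G_num * H_num = (p^3 + 4.2*p^2 + 4.19*p + 1.218) + (10*p - 27) = p^3 + 4.2*p^2 + 14.19*p - 25.782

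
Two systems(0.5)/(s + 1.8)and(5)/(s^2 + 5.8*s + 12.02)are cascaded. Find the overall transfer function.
Series: H = H₁ · H₂ = (n₁·n₂)/(d₁·d₂).
Num: n₁·n₂ = 2.5. Den: d₁·d₂ = s^3 + 7.6*s^2 + 22.46*s + 21.636.
H(s) = (2.5)/(s^3 + 7.6*s^2 + 22.46*s + 21.636)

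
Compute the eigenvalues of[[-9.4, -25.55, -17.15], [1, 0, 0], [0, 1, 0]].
Eigenvalues solve det(λI - A) = 0.
Characteristic polynomial: λ^3 + 9.4*λ^2 + 25.55*λ + 17.15 = 0.
Factor: (λ + 3.5)(λ + 1)(λ + 4.9) = 0.
Roots: -1, -3.5, -4.9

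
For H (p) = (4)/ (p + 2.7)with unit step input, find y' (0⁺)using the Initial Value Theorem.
IVT: y'(0⁺) = lim_{p→∞} p²·Y(p) = lim_{p→∞} p·H(p).
deg(num) = 0, deg(den) = 1, relative degree = 1, so p·H(p) → (leading num)/(leading den) = 4/1 = 4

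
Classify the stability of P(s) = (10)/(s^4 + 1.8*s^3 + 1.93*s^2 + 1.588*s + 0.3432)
Denominator: s^4 + 1.8*s^3 + 1.93*s^2 + 1.588*s + 0.3432 = (s + 0.3)(s + 1.1)(s^2 + 0.4*s + 1.04). Poles: -0.2 + 1j, -0.2 - 1j, -0.3, -1.1. Stable (all poles in LHP)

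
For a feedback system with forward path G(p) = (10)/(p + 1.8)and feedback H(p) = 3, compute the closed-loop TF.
Closed-loop T = G/(1+GH).
Numerator: G_num * H_den = 10.
Denominator: G_den * H_den + G_num * H_num = (p + 1.8) + (30) = p + 31.8.
T(p) = (10)/(p + 31.8)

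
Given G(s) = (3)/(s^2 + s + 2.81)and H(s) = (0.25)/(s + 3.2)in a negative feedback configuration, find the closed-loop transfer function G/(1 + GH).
Closed-loop T = G/(1+GH).
Numerator: G_num * H_den = 3*s + 9.6.
Denominator: G_den * H_den + G_num * H_num = (s^3 + 4.2*s^2 + 6.01*s + 8.992) + (0.75) = s^3 + 4.2*s^2 + 6.01*s + 9.742.
T(s) = (3*s + 9.6)/(s^3 + 4.2*s^2 + 6.01*s + 9.742)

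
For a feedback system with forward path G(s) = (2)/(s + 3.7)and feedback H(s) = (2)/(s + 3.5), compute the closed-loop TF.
Closed-loop T = G/(1+GH).
Numerator: G_num * H_den = 2*s + 7.
Denominator: G_den * H_den + G_num * H_num = (s^2 + 7.2*s + 12.95) + (4) = s^2 + 7.2*s + 16.95.
T(s) = (2*s + 7)/(s^2 + 7.2*s + 16.95)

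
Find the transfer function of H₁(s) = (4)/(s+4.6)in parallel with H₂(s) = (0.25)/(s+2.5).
Parallel: H = H₁ + H₂ = (n₁·d₂ + n₂·d₁)/(d₁·d₂).
n₁·d₂ = 4*s + 10. n₂·d₁ = 0.25*s + 1.15. Sum = 4.25*s + 11.15. d₁·d₂ = s^2 + 7.1*s + 11.5.
H(s) = (4.25*s + 11.15)/(s^2 + 7.1*s + 11.5)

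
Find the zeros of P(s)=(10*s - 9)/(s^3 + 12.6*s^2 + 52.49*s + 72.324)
Set numerator = 0: 10*s - 9 = 0 → Zeros: 0.9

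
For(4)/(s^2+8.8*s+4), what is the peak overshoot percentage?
Standard form: ωn²/(s²+2ζωn·s+ωn²) → ωn = 2, ζ = 2.2.
ζ ≥ 1, so the response is non-oscillatory: peak overshoot = 0%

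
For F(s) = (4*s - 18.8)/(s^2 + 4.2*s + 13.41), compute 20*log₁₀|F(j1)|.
Substitute s = j*1: F(j1) = -1.26135 + 0.749207j.
|F(j1)| = sqrt(Re² + Im²) = 1.467.
20*log₁₀(1.467) = 3.33 dB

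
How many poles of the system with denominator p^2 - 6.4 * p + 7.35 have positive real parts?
p^2 - 6.4*p + 7.35 = (p - 1.5)(p - 4.9). Poles: 1.5, 4.9. RHP poles (Re>0): 2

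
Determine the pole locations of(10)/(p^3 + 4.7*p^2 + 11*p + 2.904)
Set denominator = 0: p^3 + 4.7*p^2 + 11*p + 2.904 = (p + 0.3)(p^2 + 4.4*p + 9.68) = 0 → Poles: -0.3, -2.2 + 2.2j, -2.2 - 2.2j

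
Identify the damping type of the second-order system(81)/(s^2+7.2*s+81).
Standard form: ωn²/(s²+2ζωn·s+ωn²) gives ωn=9, ζ=0.4.
Underdamped (ζ = 0.4 < 1)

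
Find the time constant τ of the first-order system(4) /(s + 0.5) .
First-order system: τ = -1/pole. Pole = -0.5. τ = -1/(-0.5) = 2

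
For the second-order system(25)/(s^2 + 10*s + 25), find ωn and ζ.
Standard form: ωn²/(s²+2ζωn·s+ωn²).
const=25=ωn² → ωn=5, s coeff=10=2ζωn → ζ=1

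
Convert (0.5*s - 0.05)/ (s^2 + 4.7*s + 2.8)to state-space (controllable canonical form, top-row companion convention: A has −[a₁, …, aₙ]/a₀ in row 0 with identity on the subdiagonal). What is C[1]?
Reachable canonical form: C = numerator coefficients (right-aligned, zero-padded to length n).
num = 0.5*s - 0.05, C = [[0.5, -0.05]].
C[1] = -0.05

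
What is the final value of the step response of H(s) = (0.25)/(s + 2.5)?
FVT: lim_{t→∞} y(t) = lim_{s→0} s*Y(s) where Y(s) = H(s)/s.
= lim_{s→0} H(s) = H(0) = num(0)/den(0) = 0.25/2.5 = 0.1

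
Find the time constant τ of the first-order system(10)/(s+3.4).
First-order system: τ = -1/pole. Pole = -3.4. τ = -1/(-3.4) = 0.2941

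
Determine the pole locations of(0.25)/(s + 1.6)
Set denominator = 0: s + 1.6 = 0 → Poles: -1.6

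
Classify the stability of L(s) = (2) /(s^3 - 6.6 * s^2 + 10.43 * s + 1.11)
Denominator: s^3 - 6.6*s^2 + 10.43*s + 1.11 = (s - 3.7)(s + 0.1)(s - 3). Poles: -0.1, 3, 3.7. Unstable (2 pole(s) in RHP)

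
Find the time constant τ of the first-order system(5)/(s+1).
First-order system: τ = -1/pole. Pole = -1. τ = -1/(-1) = 1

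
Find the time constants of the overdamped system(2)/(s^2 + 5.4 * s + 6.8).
Overdamped: real poles at -3.4, -2. τ = -1/pole → τ₁ = 0.2941, τ₂ = 0.5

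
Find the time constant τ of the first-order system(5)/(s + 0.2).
First-order system: τ = -1/pole. Pole = -0.2. τ = -1/(-0.2) = 5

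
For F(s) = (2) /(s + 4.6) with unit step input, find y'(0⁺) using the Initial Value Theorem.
IVT: y'(0⁺) = lim_{s→∞} s²·Y(s) = lim_{s→∞} s·F(s).
deg(num) = 0, deg(den) = 1, relative degree = 1, so s·F(s) → (leading num)/(leading den) = 2/1 = 2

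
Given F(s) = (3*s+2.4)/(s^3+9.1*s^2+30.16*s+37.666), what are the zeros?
Set numerator = 0: 3*s + 2.4 = 0 → Zeros: -0.8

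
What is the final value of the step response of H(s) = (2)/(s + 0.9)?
FVT: lim_{t→∞} y(t) = lim_{s→0} s*Y(s) where Y(s) = H(s)/s.
= lim_{s→0} H(s) = H(0) = num(0)/den(0) = 2/0.9 = 2.222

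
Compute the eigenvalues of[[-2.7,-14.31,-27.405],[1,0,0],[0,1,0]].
Eigenvalues solve det(λI - A) = 0.
Characteristic polynomial: λ^3 + 2.7*λ^2 + 14.31*λ + 27.405 = 0.
Factor: (λ + 2.1)(λ^2 + 0.6*λ + 13.05) = 0.
Roots: -0.3 + 3.6j, -0.3 - 3.6j, -2.1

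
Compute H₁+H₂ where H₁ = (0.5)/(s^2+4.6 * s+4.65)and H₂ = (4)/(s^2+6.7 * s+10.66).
Parallel: H = H₁ + H₂ = (n₁·d₂ + n₂·d₁)/(d₁·d₂).
n₁·d₂ = 0.5*s^2 + 3.35*s + 5.33. n₂·d₁ = 4*s^2 + 18.4*s + 18.6. Sum = 4.5*s^2 + 21.75*s + 23.93. d₁·d₂ = s^4 + 11.3*s^3 + 46.13*s^2 + 80.191*s + 49.569.
H(s) = (4.5*s^2 + 21.75*s + 23.93)/(s^4 + 11.3*s^3 + 46.13*s^2 + 80.191*s + 49.569)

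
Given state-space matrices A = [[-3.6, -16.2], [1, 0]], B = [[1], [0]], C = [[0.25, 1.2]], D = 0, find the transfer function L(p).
L(p) = C(pI - A)⁻¹B + D.
Characteristic polynomial det(pI - A) = p^2 + 3.6*p + 16.2.
Numerator from C·adj(pI-A)·B + D·det(pI-A) = 0.25*p + 1.2.
L(p) = (0.25*p + 1.2)/(p^2 + 3.6*p + 16.2)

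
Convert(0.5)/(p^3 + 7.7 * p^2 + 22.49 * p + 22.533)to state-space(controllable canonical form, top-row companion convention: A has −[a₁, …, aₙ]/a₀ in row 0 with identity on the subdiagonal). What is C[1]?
Reachable canonical form: C = numerator coefficients (right-aligned, zero-padded to length n).
num = 0.5, C = [[0, 0, 0.5]].
C[1] = 0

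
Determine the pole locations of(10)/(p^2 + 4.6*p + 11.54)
Set denominator = 0: p^2 + 4.6*p + 11.54 = 0 → Poles: -2.3 + 2.5j, -2.3 - 2.5j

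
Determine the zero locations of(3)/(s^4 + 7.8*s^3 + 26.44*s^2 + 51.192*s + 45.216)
Numerator is a nonzero constant (3) → Zeros: none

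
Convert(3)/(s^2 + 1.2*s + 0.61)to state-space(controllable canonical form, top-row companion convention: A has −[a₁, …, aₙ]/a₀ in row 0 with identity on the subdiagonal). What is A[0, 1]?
Reachable canonical form for den = s^2 + 1.2*s + 0.61: top row of A = -[a₁,a₂,...,aₙ]/a₀, ones on the subdiagonal, zeros elsewhere.
A = [[-1.2, -0.61], [1, 0]].
A[0,1] = -0.61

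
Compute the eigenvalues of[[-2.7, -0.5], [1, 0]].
Eigenvalues solve det(λI - A) = 0.
Characteristic polynomial: λ^2 + 2.7*λ + 0.5 = 0.
Factor: (λ + 0.2)(λ + 2.5) = 0.
Roots: -0.2, -2.5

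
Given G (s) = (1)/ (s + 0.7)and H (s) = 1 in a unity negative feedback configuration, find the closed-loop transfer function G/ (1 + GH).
Closed-loop T = G/(1+GH).
Numerator: G_num * H_den = 1.
Denominator: G_den * H_den + G_num * H_num = (s + 0.7) + (1) = s + 1.7.
T(s) = (1)/(s + 1.7)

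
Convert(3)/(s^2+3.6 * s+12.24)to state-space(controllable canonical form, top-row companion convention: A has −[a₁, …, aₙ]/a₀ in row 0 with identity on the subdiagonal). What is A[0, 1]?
Reachable canonical form for den = s^2 + 3.6*s + 12.24: top row of A = -[a₁,a₂,...,aₙ]/a₀, ones on the subdiagonal, zeros elsewhere.
A = [[-3.6, -12.24], [1, 0]].
A[0,1] = -12.24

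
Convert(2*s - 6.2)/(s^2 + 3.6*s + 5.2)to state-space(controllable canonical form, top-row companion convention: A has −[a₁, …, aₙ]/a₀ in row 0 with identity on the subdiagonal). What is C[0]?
Reachable canonical form: C = numerator coefficients (right-aligned, zero-padded to length n).
num = 2*s - 6.2, C = [[2, -6.2]].
C[0] = 2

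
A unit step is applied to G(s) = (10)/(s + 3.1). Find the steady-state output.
FVT: lim_{t→∞} y(t) = lim_{s→0} s*Y(s) where Y(s) = G(s)/s.
= lim_{s→0} G(s) = G(0) = num(0)/den(0) = 10/3.1 = 3.226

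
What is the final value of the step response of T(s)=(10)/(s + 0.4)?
FVT: lim_{t→∞} y(t) = lim_{s→0} s*Y(s) where Y(s) = T(s)/s.
= lim_{s→0} T(s) = T(0) = num(0)/den(0) = 10/0.4 = 25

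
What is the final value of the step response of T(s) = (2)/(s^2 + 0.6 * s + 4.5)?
FVT: lim_{t→∞} y(t) = lim_{s→0} s*Y(s) where Y(s) = T(s)/s.
= lim_{s→0} T(s) = T(0) = num(0)/den(0) = 2/4.5 = 0.4444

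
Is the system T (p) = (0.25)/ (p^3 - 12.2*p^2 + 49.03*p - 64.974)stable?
Denominator: p^3 - 12.2*p^2 + 49.03*p - 64.974 = (p - 4.9)(p - 3.4)(p - 3.9). Poles: 3.4, 3.9, 4.9. All Re(p)<0: No (unstable)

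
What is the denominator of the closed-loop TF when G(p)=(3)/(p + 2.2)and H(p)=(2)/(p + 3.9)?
Characteristic poly = G_den * H_den + G_num * H_num = (p^2 + 6.1*p + 8.58) + (6) = p^2 + 6.1*p + 14.58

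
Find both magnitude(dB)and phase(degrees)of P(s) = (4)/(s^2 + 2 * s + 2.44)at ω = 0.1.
Substitute s = j*0.1: P(j0.1) = 1.63501 - 0.134569j.
|P| = 20*log₁₀(sqrt(Re²+Im²)) = 4.30 dB.
∠P = atan2(Im, Re) = -4.71°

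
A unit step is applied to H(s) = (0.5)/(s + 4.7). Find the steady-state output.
FVT: lim_{t→∞} y(t) = lim_{s→0} s*Y(s) where Y(s) = H(s)/s.
= lim_{s→0} H(s) = H(0) = num(0)/den(0) = 0.5/4.7 = 0.1064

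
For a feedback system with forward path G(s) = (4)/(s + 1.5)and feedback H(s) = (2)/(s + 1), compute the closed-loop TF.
Closed-loop T = G/(1+GH).
Numerator: G_num * H_den = 4*s + 4.
Denominator: G_den * H_den + G_num * H_num = (s^2 + 2.5*s + 1.5) + (8) = s^2 + 2.5*s + 9.5.
T(s) = (4*s + 4)/(s^2 + 2.5*s + 9.5)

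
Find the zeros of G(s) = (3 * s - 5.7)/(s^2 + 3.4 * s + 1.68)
Set numerator = 0: 3*s - 5.7 = 0 → Zeros: 1.9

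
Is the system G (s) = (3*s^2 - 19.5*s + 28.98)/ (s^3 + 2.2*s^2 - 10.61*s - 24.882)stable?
Denominator: s^3 + 2.2*s^2 - 10.61*s - 24.882 = (s - 3.3)(s + 2.6)(s + 2.9). Poles: -2.6, -2.9, 3.3. All Re(p)<0: No (unstable)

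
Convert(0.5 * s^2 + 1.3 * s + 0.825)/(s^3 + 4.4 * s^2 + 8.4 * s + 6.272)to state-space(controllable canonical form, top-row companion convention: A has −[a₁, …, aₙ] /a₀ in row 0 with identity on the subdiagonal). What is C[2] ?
Reachable canonical form: C = numerator coefficients (right-aligned, zero-padded to length n).
num = 0.5*s^2 + 1.3*s + 0.825, C = [[0.5, 1.3, 0.825]].
C[2] = 0.825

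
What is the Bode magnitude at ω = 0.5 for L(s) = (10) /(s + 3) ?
Substitute s = j*0.5: L(j0.5) = 3.24324 - 0.540541j.
|L(j0.5)| = sqrt(Re² + Im²) = 3.288.
20*log₁₀(3.288) = 10.34 dB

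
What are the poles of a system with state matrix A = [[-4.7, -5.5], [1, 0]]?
Eigenvalues solve det(λI - A) = 0.
Characteristic polynomial: λ^2 + 4.7*λ + 5.5 = 0.
Factor: (λ + 2.5)(λ + 2.2) = 0.
Roots: -2.2, -2.5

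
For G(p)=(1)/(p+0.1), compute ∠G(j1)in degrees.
Substitute p = j*1: G(j1) = 0.0990099 - 0.990099j.
∠G(j1) = atan2(Im, Re) = atan2(-0.990099, 0.0990099) = -84.29°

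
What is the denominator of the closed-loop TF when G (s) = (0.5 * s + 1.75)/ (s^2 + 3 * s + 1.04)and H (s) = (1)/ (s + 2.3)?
Characteristic poly = G_den * H_den + G_num * H_num = (s^3 + 5.3*s^2 + 7.94*s + 2.392) + (0.5*s + 1.75) = s^3 + 5.3*s^2 + 8.44*s + 4.142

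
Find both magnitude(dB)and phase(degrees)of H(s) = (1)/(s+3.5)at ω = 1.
Substitute s = j*1: H(j1) = 0.264151 - 0.0754717j.
|H| = 20*log₁₀(sqrt(Re²+Im²)) = -11.22 dB.
∠H = atan2(Im, Re) = -15.95°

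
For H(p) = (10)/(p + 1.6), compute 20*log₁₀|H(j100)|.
Substitute p = j*100: H(j100) = 0.00159959 - 0.0999744j.
|H(j100)| = sqrt(Re² + Im²) = 0.09999.
20*log₁₀(0.09999) = -20.00 dB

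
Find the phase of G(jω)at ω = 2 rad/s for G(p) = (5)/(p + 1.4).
Substitute p = j*2: G(j2) = 1.1745 - 1.67785j.
∠G(j2) = atan2(Im, Re) = atan2(-1.67785, 1.1745) = -55.01°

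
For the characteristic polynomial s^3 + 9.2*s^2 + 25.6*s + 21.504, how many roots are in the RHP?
s^3 + 9.2*s^2 + 25.6*s + 21.504 = (s + 1.6)(s + 2.8)(s + 4.8). Poles: -1.6, -2.8, -4.8. RHP poles (Re>0): 0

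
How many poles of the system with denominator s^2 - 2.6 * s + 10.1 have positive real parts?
Poles: 1.3 + 2.9j, 1.3 - 2.9j. RHP poles (Re>0): 2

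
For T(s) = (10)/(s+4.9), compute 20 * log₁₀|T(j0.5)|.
Substitute s = j*0.5: T(j0.5) = 2.01979 - 0.206101j.
|T(j0.5)| = sqrt(Re² + Im²) = 2.03.
20*log₁₀(2.03) = 6.15 dB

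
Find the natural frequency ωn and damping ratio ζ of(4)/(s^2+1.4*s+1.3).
Underdamped: complex pole -0.7 + 0.9j. ωn = |pole| = 1.14, ζ = -Re(pole)/ωn = 0.6139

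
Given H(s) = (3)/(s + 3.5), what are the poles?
Set denominator = 0: s + 3.5 = 0 → Poles: -3.5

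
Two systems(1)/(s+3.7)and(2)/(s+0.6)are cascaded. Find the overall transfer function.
Series: H = H₁ · H₂ = (n₁·n₂)/(d₁·d₂).
Num: n₁·n₂ = 2. Den: d₁·d₂ = s^2 + 4.3*s + 2.22.
H(s) = (2)/(s^2 + 4.3*s + 2.22)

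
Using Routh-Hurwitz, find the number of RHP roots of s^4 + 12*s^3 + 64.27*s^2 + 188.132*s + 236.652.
Routh array:
s^4: [1, 64.27, 236.652]; s^3: [12, 188.132]; s^2: [48.5923, 236.652]; s^1: [129.69]; s^0: [236.652]
First column: [1, 12, 48.5923, 129.69, 236.652]. Sign changes = RHP roots = 0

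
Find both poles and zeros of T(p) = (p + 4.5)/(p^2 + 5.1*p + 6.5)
Set denominator = 0: p^2 + 5.1*p + 6.5 = (p + 2.6)(p + 2.5) = 0 → Poles: -2.5, -2.6
Set numerator = 0: p + 4.5 = 0 → Zeros: -4.5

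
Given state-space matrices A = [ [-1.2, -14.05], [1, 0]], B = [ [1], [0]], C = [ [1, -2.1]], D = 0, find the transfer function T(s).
T(s) = C(sI - A)⁻¹B + D.
Characteristic polynomial det(sI - A) = s^2 + 1.2*s + 14.05.
Numerator from C·adj(sI-A)·B + D·det(sI-A) = s - 2.1.
T(s) = (s - 2.1)/(s^2 + 1.2*s + 14.05)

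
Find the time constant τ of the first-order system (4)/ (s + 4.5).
First-order system: τ = -1/pole. Pole = -4.5. τ = -1/(-4.5) = 0.2222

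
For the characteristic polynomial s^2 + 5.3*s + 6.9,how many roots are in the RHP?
s^2 + 5.3*s + 6.9 = (s + 3)(s + 2.3). Poles: -2.3, -3. RHP poles (Re>0): 0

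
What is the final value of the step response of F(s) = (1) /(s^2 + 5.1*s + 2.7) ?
FVT: lim_{t→∞} y(t) = lim_{s→0} s*Y(s) where Y(s) = F(s)/s.
= lim_{s→0} F(s) = F(0) = num(0)/den(0) = 1/2.7 = 0.3704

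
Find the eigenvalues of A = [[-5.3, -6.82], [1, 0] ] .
Eigenvalues solve det(λI - A) = 0.
Characteristic polynomial: λ^2 + 5.3*λ + 6.82 = 0.
Factor: (λ + 2.2)(λ + 3.1) = 0.
Roots: -2.2, -3.1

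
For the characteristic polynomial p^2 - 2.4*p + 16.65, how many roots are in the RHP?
Poles: 1.2 + 3.9j, 1.2 - 3.9j. RHP poles (Re>0): 2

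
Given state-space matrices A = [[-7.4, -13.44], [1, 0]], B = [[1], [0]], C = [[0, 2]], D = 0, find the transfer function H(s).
H(s) = C(sI - A)⁻¹B + D.
Characteristic polynomial det(sI - A) = s^2 + 7.4*s + 13.44.
Numerator from C·adj(sI-A)·B + D·det(sI-A) = 2.
H(s) = (2)/(s^2 + 7.4*s + 13.44)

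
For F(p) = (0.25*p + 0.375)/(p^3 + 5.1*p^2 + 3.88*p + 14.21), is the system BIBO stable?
Denominator: p^3 + 5.1*p^2 + 3.88*p + 14.21 = (p + 4.9)(p^2 + 0.2*p + 2.9). Poles: -0.1 + 1.7j, -0.1 - 1.7j, -4.9. All Re(p)<0: Yes (stable)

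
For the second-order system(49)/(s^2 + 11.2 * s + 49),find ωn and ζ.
Standard form: ωn²/(s²+2ζωn·s+ωn²).
const=49=ωn² → ωn=7, s coeff=11.2=2ζωn → ζ=0.8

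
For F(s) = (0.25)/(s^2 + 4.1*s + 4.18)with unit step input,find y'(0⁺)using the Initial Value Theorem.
IVT: y'(0⁺) = lim_{s→∞} s²·Y(s) = lim_{s→∞} s·F(s).
deg(num) = 0, deg(den) = 2, relative degree = 2 ≥ 2, so s·F(s) → 0. Initial slope = 0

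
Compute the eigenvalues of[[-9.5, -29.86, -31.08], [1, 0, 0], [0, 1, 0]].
Eigenvalues solve det(λI - A) = 0.
Characteristic polynomial: λ^3 + 9.5*λ^2 + 29.86*λ + 31.08 = 0.
Factor: (λ + 3)(λ + 3.7)(λ + 2.8) = 0.
Roots: -2.8, -3, -3.7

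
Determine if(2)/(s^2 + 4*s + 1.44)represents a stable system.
Denominator: s^2 + 4*s + 1.44 = (s + 0.4)(s + 3.6). Poles: -0.4, -3.6. All Re(p)<0: Yes (stable)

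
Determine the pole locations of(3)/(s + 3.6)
Set denominator = 0: s + 3.6 = 0 → Poles: -3.6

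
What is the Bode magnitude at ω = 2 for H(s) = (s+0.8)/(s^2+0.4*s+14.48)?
Substitute s = j*2: H(j2) = 0.0903772 + 0.183941j.
|H(j2)| = sqrt(Re² + Im²) = 0.2049.
20*log₁₀(0.2049) = -13.77 dB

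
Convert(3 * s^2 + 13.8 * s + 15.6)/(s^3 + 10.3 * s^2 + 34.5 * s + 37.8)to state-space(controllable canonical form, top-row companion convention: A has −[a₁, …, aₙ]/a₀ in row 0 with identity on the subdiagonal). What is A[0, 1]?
Reachable canonical form for den = s^3 + 10.3*s^2 + 34.5*s + 37.8: top row of A = -[a₁,a₂,...,aₙ]/a₀, ones on the subdiagonal, zeros elsewhere.
A = [[-10.3, -34.5, -37.8], [1, 0, 0], [0, 1, 0]].
A[0,1] = -34.5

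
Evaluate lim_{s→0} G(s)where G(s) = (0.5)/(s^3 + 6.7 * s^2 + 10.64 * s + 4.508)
DC gain = G(0) = num(0)/den(0) = 0.5/4.508 = 0.1109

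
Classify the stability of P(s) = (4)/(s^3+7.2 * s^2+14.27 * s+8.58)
Denominator: s^3 + 7.2*s^2 + 14.27*s + 8.58 = (s + 1.3)(s + 1.5)(s + 4.4). Poles: -1.3, -1.5, -4.4. Stable (all poles in LHP)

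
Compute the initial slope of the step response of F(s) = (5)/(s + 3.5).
IVT: y'(0⁺) = lim_{s→∞} s²·Y(s) = lim_{s→∞} s·F(s).
deg(num) = 0, deg(den) = 1, relative degree = 1, so s·F(s) → (leading num)/(leading den) = 5/1 = 5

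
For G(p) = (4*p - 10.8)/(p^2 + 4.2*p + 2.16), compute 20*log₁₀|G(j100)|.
Substitute p = j*100: G(j100) = 0.0027561 - 0.0398929j.
|G(j100)| = sqrt(Re² + Im²) = 0.03999.
20*log₁₀(0.03999) = -27.96 dB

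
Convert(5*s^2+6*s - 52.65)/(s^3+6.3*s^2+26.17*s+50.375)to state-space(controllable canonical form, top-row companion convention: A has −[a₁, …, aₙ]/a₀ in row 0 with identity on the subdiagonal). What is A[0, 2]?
Reachable canonical form for den = s^3 + 6.3*s^2 + 26.17*s + 50.375: top row of A = -[a₁,a₂,...,aₙ]/a₀, ones on the subdiagonal, zeros elsewhere.
A = [[-6.3, -26.17, -50.375], [1, 0, 0], [0, 1, 0]].
A[0,2] = -50.375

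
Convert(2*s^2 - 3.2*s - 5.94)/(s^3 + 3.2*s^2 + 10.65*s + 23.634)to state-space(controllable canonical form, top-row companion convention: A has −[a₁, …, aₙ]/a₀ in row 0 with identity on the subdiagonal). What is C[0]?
Reachable canonical form: C = numerator coefficients (right-aligned, zero-padded to length n).
num = 2*s^2 - 3.2*s - 5.94, C = [[2, -3.2, -5.94]].
C[0] = 2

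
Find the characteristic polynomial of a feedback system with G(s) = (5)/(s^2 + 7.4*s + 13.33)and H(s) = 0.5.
Characteristic poly = G_den * H_den + G_num * H_num = (s^2 + 7.4*s + 13.33) + (2.5) = s^2 + 7.4*s + 15.83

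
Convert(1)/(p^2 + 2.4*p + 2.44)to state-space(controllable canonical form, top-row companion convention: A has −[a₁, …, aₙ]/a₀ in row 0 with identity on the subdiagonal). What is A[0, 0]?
Reachable canonical form for den = p^2 + 2.4*p + 2.44: top row of A = -[a₁,a₂,...,aₙ]/a₀, ones on the subdiagonal, zeros elsewhere.
A = [[-2.4, -2.44], [1, 0]].
A[0,0] = -2.4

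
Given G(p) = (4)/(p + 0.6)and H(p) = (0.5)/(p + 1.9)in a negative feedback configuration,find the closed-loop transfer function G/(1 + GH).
Closed-loop T = G/(1+GH).
Numerator: G_num * H_den = 4*p + 7.6.
Denominator: G_den * H_den + G_num * H_num = (p^2 + 2.5*p + 1.14) + (2) = p^2 + 2.5*p + 3.14.
T(p) = (4*p + 7.6)/(p^2 + 2.5*p + 3.14)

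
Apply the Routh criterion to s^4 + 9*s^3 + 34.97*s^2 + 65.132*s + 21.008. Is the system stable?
Routh array:
s^4: [1, 34.97, 21.008]; s^3: [9, 65.132]; s^2: [27.7331, 21.008]; s^1: [58.3144]; s^0: [21.008]
First column: [1, 9, 27.7331, 58.3144, 21.008]. Sign changes = 0.
Yes, stable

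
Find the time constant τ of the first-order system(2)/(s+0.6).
First-order system: τ = -1/pole. Pole = -0.6. τ = -1/(-0.6) = 1.667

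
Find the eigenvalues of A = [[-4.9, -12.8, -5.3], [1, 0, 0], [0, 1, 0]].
Eigenvalues solve det(λI - A) = 0.
Characteristic polynomial: λ^3 + 4.9*λ^2 + 12.8*λ + 5.3 = 0.
Factor: (λ + 0.5)(λ^2 + 4.4*λ + 10.6) = 0.
Roots: -0.5, -2.2 + 2.4j, -2.2 - 2.4j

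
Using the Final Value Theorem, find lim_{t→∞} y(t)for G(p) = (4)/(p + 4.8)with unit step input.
FVT: lim_{t→∞} y(t) = lim_{p→0} p*Y(p) where Y(p) = G(p)/p.
= lim_{p→0} G(p) = G(0) = num(0)/den(0) = 4/4.8 = 0.8333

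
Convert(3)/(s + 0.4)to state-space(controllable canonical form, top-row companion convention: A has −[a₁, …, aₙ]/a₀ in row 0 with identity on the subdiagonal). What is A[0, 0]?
Reachable canonical form for den = s + 0.4: top row of A = -[a₁,a₂,...,aₙ]/a₀, ones on the subdiagonal, zeros elsewhere.
A = [[-0.4]].
A[0,0] = -0.4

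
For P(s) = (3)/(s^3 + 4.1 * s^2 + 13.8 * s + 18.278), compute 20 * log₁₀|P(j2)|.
Substitute s = j*2: P(j2) = 0.0145323 - 0.151669j.
|P(j2)| = sqrt(Re² + Im²) = 0.1524.
20*log₁₀(0.1524) = -16.34 dB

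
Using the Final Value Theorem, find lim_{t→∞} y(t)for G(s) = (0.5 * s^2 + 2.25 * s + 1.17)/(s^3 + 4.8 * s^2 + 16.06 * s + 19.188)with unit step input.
FVT: lim_{t→∞} y(t) = lim_{s→0} s*Y(s) where Y(s) = G(s)/s.
= lim_{s→0} G(s) = G(0) = num(0)/den(0) = 1.17/19.188 = 0.06098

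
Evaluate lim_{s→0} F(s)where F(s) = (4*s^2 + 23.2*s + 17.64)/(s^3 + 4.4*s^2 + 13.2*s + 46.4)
DC gain = F(0) = num(0)/den(0) = 17.64/46.4 = 0.3802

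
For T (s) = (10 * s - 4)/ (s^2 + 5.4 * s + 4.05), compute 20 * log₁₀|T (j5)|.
Substitute s = j*5: T(j5) = 1.22767 - 0.804434j.
|T(j5)| = sqrt(Re² + Im²) = 1.468.
20*log₁₀(1.468) = 3.33 dB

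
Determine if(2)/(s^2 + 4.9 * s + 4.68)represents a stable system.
Denominator: s^2 + 4.9*s + 4.68 = (s + 3.6)(s + 1.3). Poles: -1.3, -3.6. All Re(p)<0: Yes (stable)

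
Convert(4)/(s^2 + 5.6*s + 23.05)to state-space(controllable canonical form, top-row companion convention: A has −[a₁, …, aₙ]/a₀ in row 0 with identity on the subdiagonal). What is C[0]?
Reachable canonical form: C = numerator coefficients (right-aligned, zero-padded to length n).
num = 4, C = [[0, 4]].
C[0] = 0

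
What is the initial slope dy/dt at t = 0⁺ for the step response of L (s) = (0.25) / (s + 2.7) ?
IVT: y'(0⁺) = lim_{s→∞} s²·Y(s) = lim_{s→∞} s·L(s).
deg(num) = 0, deg(den) = 1, relative degree = 1, so s·L(s) → (leading num)/(leading den) = 0.25/1 = 0.25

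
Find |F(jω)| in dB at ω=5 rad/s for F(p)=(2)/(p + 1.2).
Substitute p = j*5: F(j5) = 0.0907716 - 0.378215j.
|F(j5)| = sqrt(Re² + Im²) = 0.389.
20*log₁₀(0.389) = -8.20 dB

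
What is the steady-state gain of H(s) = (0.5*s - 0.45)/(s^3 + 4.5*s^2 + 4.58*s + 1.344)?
DC gain = H(0) = num(0)/den(0) = -0.45/1.344 = -0.3348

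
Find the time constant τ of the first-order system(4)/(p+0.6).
First-order system: τ = -1/pole. Pole = -0.6. τ = -1/(-0.6) = 1.667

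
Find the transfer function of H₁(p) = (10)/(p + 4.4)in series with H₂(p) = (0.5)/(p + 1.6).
Series: H = H₁ · H₂ = (n₁·n₂)/(d₁·d₂).
Num: n₁·n₂ = 5. Den: d₁·d₂ = p^2 + 6*p + 7.04.
H(p) = (5)/(p^2 + 6*p + 7.04)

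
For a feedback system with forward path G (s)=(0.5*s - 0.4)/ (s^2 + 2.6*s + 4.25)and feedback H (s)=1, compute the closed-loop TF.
Closed-loop T = G/(1+GH).
Numerator: G_num * H_den = 0.5*s - 0.4.
Denominator: G_den * H_den + G_num * H_num = (s^2 + 2.6*s + 4.25) + (0.5*s - 0.4) = s^2 + 3.1*s + 3.85.
T(s) = (0.5*s - 0.4)/(s^2 + 3.1*s + 3.85)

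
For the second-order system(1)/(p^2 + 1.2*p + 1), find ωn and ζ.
Standard form: ωn²/(p²+2ζωn·p+ωn²).
const=1=ωn² → ωn=1, p coeff=1.2=2ζωn → ζ=0.6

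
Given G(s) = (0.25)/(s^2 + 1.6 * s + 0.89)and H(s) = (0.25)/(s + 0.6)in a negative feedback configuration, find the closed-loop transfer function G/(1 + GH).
Closed-loop T = G/(1+GH).
Numerator: G_num * H_den = 0.25*s + 0.15.
Denominator: G_den * H_den + G_num * H_num = (s^3 + 2.2*s^2 + 1.85*s + 0.534) + (0.0625) = s^3 + 2.2*s^2 + 1.85*s + 0.5965.
T(s) = (0.25*s + 0.15)/(s^3 + 2.2*s^2 + 1.85*s + 0.5965)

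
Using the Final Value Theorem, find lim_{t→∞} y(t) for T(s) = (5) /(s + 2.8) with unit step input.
FVT: lim_{t→∞} y(t) = lim_{s→0} s*Y(s) where Y(s) = T(s)/s.
= lim_{s→0} T(s) = T(0) = num(0)/den(0) = 5/2.8 = 1.786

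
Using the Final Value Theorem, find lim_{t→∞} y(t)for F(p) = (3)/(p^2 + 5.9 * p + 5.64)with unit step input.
FVT: lim_{t→∞} y(t) = lim_{p→0} p*Y(p) where Y(p) = F(p)/p.
= lim_{p→0} F(p) = F(0) = num(0)/den(0) = 3/5.64 = 0.5319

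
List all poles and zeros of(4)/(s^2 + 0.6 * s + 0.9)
Set denominator = 0: s^2 + 0.6*s + 0.9 = 0 → Poles: -0.3 + 0.9j, -0.3 - 0.9j
Numerator is a nonzero constant (4) → Zeros: none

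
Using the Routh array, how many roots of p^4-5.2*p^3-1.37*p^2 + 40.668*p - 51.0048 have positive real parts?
Routh array:
p^4: [1, -1.37, -51.0048]; p^3: [-5.2, 40.668]; p^2: [6.45077, -51.0048]; p^1: [-0.447245]; p^0: [-51.0048]
First column: [1, -5.2, 6.45077, -0.447245, -51.0048]. Sign changes = RHP roots = 3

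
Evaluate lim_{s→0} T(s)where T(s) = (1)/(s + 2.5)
DC gain = T(0) = num(0)/den(0) = 1/2.5 = 0.4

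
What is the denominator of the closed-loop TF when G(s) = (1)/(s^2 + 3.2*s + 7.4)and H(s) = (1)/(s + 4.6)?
Characteristic poly = G_den * H_den + G_num * H_num = (s^3 + 7.8*s^2 + 22.12*s + 34.04) + (1) = s^3 + 7.8*s^2 + 22.12*s + 35.04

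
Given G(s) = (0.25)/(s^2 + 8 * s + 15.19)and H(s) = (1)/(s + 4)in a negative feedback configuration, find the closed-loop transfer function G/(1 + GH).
Closed-loop T = G/(1+GH).
Numerator: G_num * H_den = 0.25*s + 1.
Denominator: G_den * H_den + G_num * H_num = (s^3 + 12*s^2 + 47.19*s + 60.76) + (0.25) = s^3 + 12*s^2 + 47.19*s + 61.01.
T(s) = (0.25*s + 1)/(s^3 + 12*s^2 + 47.19*s + 61.01)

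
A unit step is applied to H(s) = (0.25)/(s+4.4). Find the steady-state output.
FVT: lim_{t→∞} y(t) = lim_{s→0} s*Y(s) where Y(s) = H(s)/s.
= lim_{s→0} H(s) = H(0) = num(0)/den(0) = 0.25/4.4 = 0.05682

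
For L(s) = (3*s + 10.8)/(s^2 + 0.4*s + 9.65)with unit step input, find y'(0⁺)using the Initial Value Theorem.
IVT: y'(0⁺) = lim_{s→∞} s²·Y(s) = lim_{s→∞} s·L(s).
deg(num) = 1, deg(den) = 2, relative degree = 1, so s·L(s) → (leading num)/(leading den) = 3/1 = 3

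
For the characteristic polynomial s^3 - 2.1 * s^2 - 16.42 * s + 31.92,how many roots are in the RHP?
s^3 - 2.1*s^2 - 16.42*s + 31.92 = (s - 1.9)(s + 4)(s - 4.2). Poles: -4, 1.9, 4.2. RHP poles (Re>0): 2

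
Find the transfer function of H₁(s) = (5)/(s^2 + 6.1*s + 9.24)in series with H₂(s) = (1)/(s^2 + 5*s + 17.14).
Series: H = H₁ · H₂ = (n₁·n₂)/(d₁·d₂).
Num: n₁·n₂ = 5. Den: d₁·d₂ = s^4 + 11.1*s^3 + 56.88*s^2 + 150.754*s + 158.3736.
H(s) = (5)/(s^4 + 11.1*s^3 + 56.88*s^2 + 150.754*s + 158.3736)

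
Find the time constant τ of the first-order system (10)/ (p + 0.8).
First-order system: τ = -1/pole. Pole = -0.8. τ = -1/(-0.8) = 1.25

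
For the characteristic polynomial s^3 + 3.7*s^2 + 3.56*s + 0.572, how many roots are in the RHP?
s^3 + 3.7*s^2 + 3.56*s + 0.572 = (s + 0.2)(s + 1.3)(s + 2.2). Poles: -0.2, -1.3, -2.2. RHP poles (Re>0): 0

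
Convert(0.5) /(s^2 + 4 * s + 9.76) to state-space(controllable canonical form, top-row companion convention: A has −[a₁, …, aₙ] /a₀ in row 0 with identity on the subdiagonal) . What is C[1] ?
Reachable canonical form: C = numerator coefficients (right-aligned, zero-padded to length n).
num = 0.5, C = [[0, 0.5]].
C[1] = 0.5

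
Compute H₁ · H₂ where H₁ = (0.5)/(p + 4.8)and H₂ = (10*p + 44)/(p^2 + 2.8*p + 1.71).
Series: H = H₁ · H₂ = (n₁·n₂)/(d₁·d₂).
Num: n₁·n₂ = 5*p + 22. Den: d₁·d₂ = p^3 + 7.6*p^2 + 15.15*p + 8.208.
H(p) = (5*p + 22)/(p^3 + 7.6*p^2 + 15.15*p + 8.208)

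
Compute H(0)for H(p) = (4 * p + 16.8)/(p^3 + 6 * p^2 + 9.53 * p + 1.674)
DC gain = H(0) = num(0)/den(0) = 16.8/1.674 = 10.04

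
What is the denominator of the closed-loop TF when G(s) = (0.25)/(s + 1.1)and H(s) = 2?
Characteristic poly = G_den * H_den + G_num * H_num = (s + 1.1) + (0.5) = s + 1.6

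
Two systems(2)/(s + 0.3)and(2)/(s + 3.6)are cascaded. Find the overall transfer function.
Series: H = H₁ · H₂ = (n₁·n₂)/(d₁·d₂).
Num: n₁·n₂ = 4. Den: d₁·d₂ = s^2 + 3.9*s + 1.08.
H(s) = (4)/(s^2 + 3.9*s + 1.08)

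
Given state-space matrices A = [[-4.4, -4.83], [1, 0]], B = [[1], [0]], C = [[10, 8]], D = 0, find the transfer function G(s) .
G(s) = C(sI - A)⁻¹B + D.
Characteristic polynomial det(sI - A) = s^2 + 4.4*s + 4.83.
Numerator from C·adj(sI-A)·B + D·det(sI-A) = 10*s + 8.
G(s) = (10*s + 8)/(s^2 + 4.4*s + 4.83)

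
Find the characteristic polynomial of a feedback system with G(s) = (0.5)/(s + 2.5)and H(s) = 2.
Characteristic poly = G_den * H_den + G_num * H_num = (s + 2.5) + (1) = s + 3.5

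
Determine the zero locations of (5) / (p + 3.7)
Numerator is a nonzero constant (5) → Zeros: none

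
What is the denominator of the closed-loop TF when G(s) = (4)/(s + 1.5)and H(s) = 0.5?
Characteristic poly = G_den * H_den + G_num * H_num = (s + 1.5) + (2) = s + 3.5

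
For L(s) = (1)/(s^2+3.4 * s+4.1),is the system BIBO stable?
Denominator: s^2 + 3.4*s + 4.1. Poles: -1.7 + 1.1j, -1.7 - 1.1j. All Re(p)<0: Yes (stable)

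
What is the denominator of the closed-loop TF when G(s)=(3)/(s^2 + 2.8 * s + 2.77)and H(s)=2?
Characteristic poly = G_den * H_den + G_num * H_num = (s^2 + 2.8*s + 2.77) + (6) = s^2 + 2.8*s + 8.77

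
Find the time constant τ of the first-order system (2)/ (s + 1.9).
First-order system: τ = -1/pole. Pole = -1.9. τ = -1/(-1.9) = 0.5263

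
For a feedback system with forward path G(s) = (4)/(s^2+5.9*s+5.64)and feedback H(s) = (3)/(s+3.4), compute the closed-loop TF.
Closed-loop T = G/(1+GH).
Numerator: G_num * H_den = 4*s + 13.6.
Denominator: G_den * H_den + G_num * H_num = (s^3 + 9.3*s^2 + 25.7*s + 19.176) + (12) = s^3 + 9.3*s^2 + 25.7*s + 31.176.
T(s) = (4*s + 13.6)/(s^3 + 9.3*s^2 + 25.7*s + 31.176)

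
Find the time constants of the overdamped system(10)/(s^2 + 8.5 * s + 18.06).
Overdamped: real poles at -4.2, -4.3. τ = -1/pole → τ₁ = 0.2381, τ₂ = 0.2326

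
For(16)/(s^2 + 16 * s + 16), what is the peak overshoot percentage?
Standard form: ωn²/(s²+2ζωn·s+ωn²) → ωn = 4, ζ = 2.
ζ ≥ 1, so the response is non-oscillatory: peak overshoot = 0%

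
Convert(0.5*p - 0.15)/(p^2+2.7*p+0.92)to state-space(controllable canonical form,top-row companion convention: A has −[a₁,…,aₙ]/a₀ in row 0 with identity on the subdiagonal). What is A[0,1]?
Reachable canonical form for den = p^2 + 2.7*p + 0.92: top row of A = -[a₁,a₂,...,aₙ]/a₀, ones on the subdiagonal, zeros elsewhere.
A = [[-2.7, -0.92], [1, 0]].
A[0,1] = -0.92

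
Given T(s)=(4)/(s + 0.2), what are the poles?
Set denominator = 0: s + 0.2 = 0 → Poles: -0.2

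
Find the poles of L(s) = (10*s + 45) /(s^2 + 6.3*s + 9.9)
Set denominator = 0: s^2 + 6.3*s + 9.9 = (s + 3)(s + 3.3) = 0 → Poles: -3, -3.3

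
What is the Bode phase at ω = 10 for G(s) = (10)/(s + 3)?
Substitute s = j*10: G(j10) = 0.275229 - 0.917431j.
∠G(j10) = atan2(Im, Re) = atan2(-0.917431, 0.275229) = -73.30°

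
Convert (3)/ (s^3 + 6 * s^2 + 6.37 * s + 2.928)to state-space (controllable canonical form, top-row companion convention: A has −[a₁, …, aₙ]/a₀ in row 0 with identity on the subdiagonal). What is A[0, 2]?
Reachable canonical form for den = s^3 + 6*s^2 + 6.37*s + 2.928: top row of A = -[a₁,a₂,...,aₙ]/a₀, ones on the subdiagonal, zeros elsewhere.
A = [[-6, -6.37, -2.928], [1, 0, 0], [0, 1, 0]].
A[0,2] = -2.928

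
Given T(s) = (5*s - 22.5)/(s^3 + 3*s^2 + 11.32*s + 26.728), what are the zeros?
Set numerator = 0: 5*s - 22.5 = 0 → Zeros: 4.5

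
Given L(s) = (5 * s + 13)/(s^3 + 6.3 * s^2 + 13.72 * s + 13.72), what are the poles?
Set denominator = 0: s^3 + 6.3*s^2 + 13.72*s + 13.72 = (s + 3.5)(s^2 + 2.8*s + 3.92) = 0 → Poles: -1.4 + 1.4j, -1.4 - 1.4j, -3.5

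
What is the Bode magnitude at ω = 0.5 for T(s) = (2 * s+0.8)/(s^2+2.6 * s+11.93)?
Substitute s = j*0.5: T(j0.5) = 0.0770677 + 0.0770387j.
|T(j0.5)| = sqrt(Re² + Im²) = 0.109.
20*log₁₀(0.109) = -19.25 dB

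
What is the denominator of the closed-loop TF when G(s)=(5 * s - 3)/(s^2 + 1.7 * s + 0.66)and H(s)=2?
Characteristic poly = G_den * H_den + G_num * H_num = (s^2 + 1.7*s + 0.66) + (10*s - 6) = s^2 + 11.7*s - 5.34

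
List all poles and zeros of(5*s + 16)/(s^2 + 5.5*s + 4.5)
Set denominator = 0: s^2 + 5.5*s + 4.5 = (s + 1)(s + 4.5) = 0 → Poles: -1, -4.5
Set numerator = 0: 5*s + 16 = 0 → Zeros: -3.2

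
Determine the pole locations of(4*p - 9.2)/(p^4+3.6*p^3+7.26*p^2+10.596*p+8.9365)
Set denominator = 0: p^4 + 3.6*p^3 + 7.26*p^2 + 10.596*p + 8.9365 = (p^2 + 3.2*p + 3.05)(p^2 + 0.4*p + 2.93) = 0 → Poles: -0.2 + 1.7j, -0.2 - 1.7j, -1.6 + 0.7j, -1.6 - 0.7j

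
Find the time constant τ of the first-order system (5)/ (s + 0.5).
First-order system: τ = -1/pole. Pole = -0.5. τ = -1/(-0.5) = 2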